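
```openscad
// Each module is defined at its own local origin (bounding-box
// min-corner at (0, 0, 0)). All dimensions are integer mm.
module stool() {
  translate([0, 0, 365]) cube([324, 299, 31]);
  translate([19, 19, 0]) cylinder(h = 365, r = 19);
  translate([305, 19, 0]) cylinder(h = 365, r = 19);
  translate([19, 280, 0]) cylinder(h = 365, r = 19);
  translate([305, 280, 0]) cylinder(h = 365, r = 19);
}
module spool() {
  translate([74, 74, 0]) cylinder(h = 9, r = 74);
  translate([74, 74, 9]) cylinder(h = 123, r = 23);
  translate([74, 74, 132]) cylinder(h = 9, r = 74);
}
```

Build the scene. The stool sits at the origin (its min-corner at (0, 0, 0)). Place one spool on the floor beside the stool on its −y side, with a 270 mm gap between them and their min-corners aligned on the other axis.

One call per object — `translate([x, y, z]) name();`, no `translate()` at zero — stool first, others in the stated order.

stool();
translate([0, -418, 0]) spool();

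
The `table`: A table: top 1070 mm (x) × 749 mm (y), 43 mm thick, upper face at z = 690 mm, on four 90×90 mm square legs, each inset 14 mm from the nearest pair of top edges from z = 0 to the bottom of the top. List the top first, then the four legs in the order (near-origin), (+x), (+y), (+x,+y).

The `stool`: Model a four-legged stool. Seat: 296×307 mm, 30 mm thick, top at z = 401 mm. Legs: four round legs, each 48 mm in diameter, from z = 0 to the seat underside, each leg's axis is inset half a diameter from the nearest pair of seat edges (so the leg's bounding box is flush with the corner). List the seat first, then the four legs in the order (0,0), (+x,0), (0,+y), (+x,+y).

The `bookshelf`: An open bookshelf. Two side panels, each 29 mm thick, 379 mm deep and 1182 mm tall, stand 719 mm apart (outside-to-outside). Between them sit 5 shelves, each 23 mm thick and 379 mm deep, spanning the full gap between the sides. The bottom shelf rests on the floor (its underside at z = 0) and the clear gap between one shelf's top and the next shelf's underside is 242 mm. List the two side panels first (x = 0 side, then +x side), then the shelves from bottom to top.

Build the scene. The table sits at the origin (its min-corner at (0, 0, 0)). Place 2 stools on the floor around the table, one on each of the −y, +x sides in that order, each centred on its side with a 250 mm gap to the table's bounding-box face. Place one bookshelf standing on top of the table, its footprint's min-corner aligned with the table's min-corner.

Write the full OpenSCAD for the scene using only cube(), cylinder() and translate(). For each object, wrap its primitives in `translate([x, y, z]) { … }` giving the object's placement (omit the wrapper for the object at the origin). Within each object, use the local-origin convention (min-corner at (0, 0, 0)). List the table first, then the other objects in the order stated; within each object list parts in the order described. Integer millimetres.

translate([0, 0, 647]) cube([1070, 749, 43]);
translate([14, 14, 0]) cube([90, 90, 647]);
translate([966, 14, 0]) cube([90, 90, 647]);
translate([14, 645, 0]) cube([90, 90, 647]);
translate([966, 645, 0]) cube([90, 90, 647]);
translate([387, -557, 0]) {
  translate([0, 0, 371]) cube([296, 307, 30]);
  translate([24, 24, 0]) cylinder(h = 371, r = 24);
  translate([272, 24, 0]) cylinder(h = 371, r = 24);
  translate([24, 283, 0]) cylinder(h = 371, r = 24);
  translate([272, 283, 0]) cylinder(h = 371, r = 24);
}
translate([1320, 221, 0]) {
  translate([0, 0, 371]) cube([296, 307, 30]);
  translate([24, 24, 0]) cylinder(h = 371, r = 24);
  translate([272, 24, 0]) cylinder(h = 371, r = 24);
  translate([24, 283, 0]) cylinder(h = 371, r = 24);
  translate([272, 283, 0]) cylinder(h = 371, r = 24);
}
translate([0, 0, 690]) {
  cube([29, 379, 1182]);
  translate([690, 0, 0]) cube([29, 379, 1182]);
  translate([29, 0, 0]) cube([661, 379, 23]);
  translate([29, 0, 265]) cube([661, 379, 23]);
  translate([29, 0, 530]) cube([661, 379, 23]);
  translate([29, 0, 795]) cube([661, 379, 23]);
  translate([29, 0, 1060]) cube([661, 379, 23]);
}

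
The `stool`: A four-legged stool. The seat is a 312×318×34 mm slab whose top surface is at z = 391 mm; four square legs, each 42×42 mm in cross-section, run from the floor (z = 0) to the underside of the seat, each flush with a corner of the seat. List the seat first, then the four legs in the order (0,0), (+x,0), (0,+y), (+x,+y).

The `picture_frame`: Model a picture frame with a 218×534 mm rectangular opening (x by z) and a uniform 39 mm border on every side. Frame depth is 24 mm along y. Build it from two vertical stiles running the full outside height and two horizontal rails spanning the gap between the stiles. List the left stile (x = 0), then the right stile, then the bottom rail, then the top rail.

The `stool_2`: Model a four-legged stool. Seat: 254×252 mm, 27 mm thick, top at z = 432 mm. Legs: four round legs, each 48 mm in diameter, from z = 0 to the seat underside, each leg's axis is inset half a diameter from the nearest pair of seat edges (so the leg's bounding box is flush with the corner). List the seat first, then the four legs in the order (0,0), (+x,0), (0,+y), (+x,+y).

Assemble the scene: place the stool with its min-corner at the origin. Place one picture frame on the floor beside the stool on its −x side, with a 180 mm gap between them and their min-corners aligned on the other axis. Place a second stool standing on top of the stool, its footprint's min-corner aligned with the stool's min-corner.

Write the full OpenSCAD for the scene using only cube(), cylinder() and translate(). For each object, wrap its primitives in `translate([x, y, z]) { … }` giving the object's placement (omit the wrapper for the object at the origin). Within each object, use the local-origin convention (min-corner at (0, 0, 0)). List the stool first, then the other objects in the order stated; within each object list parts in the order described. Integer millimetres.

translate([0, 0, 357]) cube([312, 318, 34]);
cube([42, 42, 357]);
translate([270, 0, 0]) cube([42, 42, 357]);
translate([0, 276, 0]) cube([42, 42, 357]);
translate([270, 276, 0]) cube([42, 42, 357]);
translate([-476, 0, 0]) {
  cube([39, 24, 612]);
  translate([257, 0, 0]) cube([39, 24, 612]);
  translate([39, 0, 0]) cube([218, 24, 39]);
  translate([39, 0, 573]) cube([218, 24, 39]);
}
translate([0, 0, 391]) {
  translate([0, 0, 405]) cube([254, 252, 27]);
  translate([24, 24, 0]) cylinder(h = 405, r = 24);
  translate([230, 24, 0]) cylinder(h = 405, r = 24);
  translate([24, 228, 0]) cylinder(h = 405, r = 24);
  translate([230, 228, 0]) cylinder(h = 405, r = 24);
}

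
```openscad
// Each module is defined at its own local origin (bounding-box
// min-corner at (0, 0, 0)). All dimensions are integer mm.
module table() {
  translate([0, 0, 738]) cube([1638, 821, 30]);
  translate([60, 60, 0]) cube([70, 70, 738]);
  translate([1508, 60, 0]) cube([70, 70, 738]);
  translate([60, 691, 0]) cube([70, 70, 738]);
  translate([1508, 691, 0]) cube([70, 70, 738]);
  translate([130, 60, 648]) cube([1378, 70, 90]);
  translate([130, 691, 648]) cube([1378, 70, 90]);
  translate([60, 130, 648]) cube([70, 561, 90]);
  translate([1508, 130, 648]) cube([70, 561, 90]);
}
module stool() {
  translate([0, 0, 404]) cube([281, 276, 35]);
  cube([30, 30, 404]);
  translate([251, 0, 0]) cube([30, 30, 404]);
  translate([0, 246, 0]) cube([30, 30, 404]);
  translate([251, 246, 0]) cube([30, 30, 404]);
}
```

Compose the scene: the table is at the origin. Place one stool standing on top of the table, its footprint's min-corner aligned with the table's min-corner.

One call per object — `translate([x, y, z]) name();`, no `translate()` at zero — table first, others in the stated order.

table();
translate([0, 0, 768]) stool();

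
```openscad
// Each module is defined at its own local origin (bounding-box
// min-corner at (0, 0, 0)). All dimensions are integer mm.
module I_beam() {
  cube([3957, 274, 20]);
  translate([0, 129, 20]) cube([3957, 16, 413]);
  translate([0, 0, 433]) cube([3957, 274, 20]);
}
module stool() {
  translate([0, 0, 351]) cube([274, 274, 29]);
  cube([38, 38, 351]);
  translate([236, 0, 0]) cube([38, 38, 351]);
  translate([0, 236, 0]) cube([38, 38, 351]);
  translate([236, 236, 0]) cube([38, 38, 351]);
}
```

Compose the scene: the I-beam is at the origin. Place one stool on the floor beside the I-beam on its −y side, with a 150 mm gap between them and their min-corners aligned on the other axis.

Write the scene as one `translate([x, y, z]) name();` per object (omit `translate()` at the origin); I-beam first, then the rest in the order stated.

I_beam();
translate([0, -424, 0]) stool();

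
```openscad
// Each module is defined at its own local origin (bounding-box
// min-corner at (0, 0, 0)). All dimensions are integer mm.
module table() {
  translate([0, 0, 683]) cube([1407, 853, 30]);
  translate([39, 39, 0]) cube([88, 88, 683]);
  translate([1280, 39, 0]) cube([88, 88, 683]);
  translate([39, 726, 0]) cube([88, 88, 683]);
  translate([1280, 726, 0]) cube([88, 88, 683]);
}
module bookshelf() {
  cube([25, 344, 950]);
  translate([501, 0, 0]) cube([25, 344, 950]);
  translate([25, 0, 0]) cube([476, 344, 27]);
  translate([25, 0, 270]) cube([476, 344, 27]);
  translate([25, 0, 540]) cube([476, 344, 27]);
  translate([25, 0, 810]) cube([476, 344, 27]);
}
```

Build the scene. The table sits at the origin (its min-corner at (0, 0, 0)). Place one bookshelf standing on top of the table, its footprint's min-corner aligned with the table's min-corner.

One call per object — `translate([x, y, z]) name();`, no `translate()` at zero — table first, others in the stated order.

table();
translate([0, 0, 713]) bookshelf();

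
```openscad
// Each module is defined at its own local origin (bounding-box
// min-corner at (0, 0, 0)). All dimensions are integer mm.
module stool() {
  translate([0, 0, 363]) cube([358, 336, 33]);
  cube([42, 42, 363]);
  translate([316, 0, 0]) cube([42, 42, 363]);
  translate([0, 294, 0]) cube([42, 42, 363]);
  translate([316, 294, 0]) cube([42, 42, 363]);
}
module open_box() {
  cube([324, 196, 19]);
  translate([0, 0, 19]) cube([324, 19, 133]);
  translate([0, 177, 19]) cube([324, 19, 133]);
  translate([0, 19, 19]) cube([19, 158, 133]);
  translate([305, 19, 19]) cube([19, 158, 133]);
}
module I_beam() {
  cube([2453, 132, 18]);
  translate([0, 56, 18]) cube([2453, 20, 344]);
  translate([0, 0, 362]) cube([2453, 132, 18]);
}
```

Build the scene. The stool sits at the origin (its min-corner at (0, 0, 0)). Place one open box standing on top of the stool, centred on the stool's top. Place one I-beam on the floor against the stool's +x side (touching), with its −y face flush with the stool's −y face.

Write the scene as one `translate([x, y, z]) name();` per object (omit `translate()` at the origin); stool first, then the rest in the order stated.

stool();
translate([17, 70, 396]) open_box();
translate([358, 0, 0]) I_beam();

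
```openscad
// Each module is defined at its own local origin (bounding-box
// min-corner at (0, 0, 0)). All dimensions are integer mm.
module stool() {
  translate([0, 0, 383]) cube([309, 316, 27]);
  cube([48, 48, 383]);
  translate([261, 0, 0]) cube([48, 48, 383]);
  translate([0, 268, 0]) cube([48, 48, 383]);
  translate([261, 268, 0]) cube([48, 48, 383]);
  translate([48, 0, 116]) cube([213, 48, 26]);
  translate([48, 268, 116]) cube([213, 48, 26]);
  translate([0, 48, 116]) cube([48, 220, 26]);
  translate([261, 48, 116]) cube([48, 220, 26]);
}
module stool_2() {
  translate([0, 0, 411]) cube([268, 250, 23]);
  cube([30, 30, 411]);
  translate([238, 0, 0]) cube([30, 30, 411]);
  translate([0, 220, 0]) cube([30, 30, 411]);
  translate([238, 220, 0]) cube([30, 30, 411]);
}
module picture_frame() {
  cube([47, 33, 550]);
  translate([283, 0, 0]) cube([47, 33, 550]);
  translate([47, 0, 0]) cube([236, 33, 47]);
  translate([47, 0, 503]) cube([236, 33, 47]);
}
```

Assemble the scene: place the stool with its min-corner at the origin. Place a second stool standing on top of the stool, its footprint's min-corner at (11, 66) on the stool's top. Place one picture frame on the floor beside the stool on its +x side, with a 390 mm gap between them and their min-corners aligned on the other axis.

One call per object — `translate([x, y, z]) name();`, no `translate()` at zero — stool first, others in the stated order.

stool();
translate([11, 66, 410]) stool_2();
translate([699, 0, 0]) picture_frame();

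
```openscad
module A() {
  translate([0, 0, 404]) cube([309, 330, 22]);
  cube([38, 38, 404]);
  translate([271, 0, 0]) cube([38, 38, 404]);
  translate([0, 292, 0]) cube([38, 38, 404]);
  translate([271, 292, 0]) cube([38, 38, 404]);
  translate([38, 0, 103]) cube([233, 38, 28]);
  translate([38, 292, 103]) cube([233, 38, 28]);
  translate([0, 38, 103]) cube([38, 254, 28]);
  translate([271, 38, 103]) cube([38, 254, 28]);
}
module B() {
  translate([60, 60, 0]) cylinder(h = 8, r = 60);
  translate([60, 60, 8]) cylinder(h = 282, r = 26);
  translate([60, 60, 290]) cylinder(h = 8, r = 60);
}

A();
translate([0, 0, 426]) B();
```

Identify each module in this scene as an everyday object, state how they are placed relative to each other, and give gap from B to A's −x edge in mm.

A is a stool. B is a spool. The spool is on top of the stool. The gap from the spool to the stool's −x edge is 0 mm.

The spool's min-x is at 0; the stool's min-x is 0; gap = 0 mm.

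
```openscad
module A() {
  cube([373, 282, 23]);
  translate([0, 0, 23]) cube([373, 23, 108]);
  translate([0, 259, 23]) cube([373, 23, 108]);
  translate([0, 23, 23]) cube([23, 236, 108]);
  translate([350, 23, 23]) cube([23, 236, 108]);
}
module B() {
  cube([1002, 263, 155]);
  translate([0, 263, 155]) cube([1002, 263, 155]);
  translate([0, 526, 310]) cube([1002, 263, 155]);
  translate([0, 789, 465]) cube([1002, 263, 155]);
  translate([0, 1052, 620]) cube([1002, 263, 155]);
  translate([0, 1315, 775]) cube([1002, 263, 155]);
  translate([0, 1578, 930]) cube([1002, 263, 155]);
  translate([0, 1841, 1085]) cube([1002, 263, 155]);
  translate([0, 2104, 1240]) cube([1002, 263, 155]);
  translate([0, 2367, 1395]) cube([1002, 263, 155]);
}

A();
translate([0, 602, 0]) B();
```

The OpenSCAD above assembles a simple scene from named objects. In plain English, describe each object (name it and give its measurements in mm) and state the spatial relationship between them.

A is an open storage box with external size 373×282×131 mm and wall thickness 23 mm (the base is also 23 mm thick). The base covers the whole footprint; the four walls stand on the base, with the y-facing walls full-width and the x-facing walls fitting between their inner faces.

B is a straight staircase of 10 solid steps. Each step is 1002 mm wide (x), 263 mm deep (y, the going) and 155 mm tall (the rise). The first step rests on the floor; each subsequent step sits one going further in +y and one rise higher in +z, directly behind and above the previous step with no overlap.

The staircase is on the floor beside the open box on its +y side.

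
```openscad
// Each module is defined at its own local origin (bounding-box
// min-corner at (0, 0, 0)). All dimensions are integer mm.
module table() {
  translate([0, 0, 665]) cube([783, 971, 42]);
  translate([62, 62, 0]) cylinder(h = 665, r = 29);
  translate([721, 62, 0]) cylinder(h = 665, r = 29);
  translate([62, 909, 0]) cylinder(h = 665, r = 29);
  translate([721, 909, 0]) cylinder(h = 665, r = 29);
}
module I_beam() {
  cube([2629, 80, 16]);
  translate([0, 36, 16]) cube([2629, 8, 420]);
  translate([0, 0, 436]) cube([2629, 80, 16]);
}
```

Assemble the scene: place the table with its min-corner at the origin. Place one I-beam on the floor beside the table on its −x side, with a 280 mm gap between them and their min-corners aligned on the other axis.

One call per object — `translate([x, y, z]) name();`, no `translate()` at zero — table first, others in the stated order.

table();
translate([-2909, 0, 0]) I_beam();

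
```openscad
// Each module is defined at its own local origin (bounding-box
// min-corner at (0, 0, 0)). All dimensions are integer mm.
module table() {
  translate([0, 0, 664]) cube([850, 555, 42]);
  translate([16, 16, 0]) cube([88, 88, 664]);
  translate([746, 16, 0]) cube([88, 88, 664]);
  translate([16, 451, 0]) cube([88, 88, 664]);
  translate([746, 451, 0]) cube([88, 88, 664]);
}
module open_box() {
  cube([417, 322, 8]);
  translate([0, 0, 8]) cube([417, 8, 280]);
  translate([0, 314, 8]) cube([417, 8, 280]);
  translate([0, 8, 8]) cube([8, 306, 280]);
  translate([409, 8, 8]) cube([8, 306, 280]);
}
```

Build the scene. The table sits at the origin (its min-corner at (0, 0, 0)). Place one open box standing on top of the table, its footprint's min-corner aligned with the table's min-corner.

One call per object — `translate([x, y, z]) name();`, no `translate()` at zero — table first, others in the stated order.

table();
translate([0, 0, 706]) open_box();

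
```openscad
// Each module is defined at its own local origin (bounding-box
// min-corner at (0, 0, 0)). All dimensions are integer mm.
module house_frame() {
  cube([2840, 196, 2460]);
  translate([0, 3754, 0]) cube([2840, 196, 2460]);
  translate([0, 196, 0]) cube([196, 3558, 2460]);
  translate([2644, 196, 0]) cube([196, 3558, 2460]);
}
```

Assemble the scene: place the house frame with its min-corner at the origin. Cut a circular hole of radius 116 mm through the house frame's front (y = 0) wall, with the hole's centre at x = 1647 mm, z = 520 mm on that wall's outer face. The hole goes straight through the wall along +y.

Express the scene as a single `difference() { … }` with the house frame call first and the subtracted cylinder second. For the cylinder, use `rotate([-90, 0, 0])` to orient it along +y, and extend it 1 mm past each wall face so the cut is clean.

difference() {
  house_frame();
  translate([1647, -1, 520]) rotate([-90, 0, 0]) cylinder(h = 198, r = 116);
}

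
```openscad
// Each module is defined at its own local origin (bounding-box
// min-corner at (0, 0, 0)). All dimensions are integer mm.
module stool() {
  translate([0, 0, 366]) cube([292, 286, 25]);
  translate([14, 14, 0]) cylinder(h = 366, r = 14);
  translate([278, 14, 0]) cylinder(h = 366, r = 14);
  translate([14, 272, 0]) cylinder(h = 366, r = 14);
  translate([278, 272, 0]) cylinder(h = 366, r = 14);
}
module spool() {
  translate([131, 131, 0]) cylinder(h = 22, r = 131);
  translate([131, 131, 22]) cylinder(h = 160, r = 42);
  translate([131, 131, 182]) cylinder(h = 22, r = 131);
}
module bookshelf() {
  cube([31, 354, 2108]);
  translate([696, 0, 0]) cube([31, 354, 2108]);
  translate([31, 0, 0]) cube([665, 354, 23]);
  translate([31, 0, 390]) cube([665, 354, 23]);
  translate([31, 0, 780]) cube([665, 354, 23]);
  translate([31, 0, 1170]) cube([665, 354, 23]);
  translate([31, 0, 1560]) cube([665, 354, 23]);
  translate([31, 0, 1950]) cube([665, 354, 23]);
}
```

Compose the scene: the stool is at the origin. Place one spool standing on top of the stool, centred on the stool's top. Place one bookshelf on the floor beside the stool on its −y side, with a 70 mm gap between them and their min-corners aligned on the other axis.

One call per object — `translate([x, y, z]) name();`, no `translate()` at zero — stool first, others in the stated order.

stool();
translate([15, 12, 391]) spool();
translate([0, -424, 0]) bookshelf();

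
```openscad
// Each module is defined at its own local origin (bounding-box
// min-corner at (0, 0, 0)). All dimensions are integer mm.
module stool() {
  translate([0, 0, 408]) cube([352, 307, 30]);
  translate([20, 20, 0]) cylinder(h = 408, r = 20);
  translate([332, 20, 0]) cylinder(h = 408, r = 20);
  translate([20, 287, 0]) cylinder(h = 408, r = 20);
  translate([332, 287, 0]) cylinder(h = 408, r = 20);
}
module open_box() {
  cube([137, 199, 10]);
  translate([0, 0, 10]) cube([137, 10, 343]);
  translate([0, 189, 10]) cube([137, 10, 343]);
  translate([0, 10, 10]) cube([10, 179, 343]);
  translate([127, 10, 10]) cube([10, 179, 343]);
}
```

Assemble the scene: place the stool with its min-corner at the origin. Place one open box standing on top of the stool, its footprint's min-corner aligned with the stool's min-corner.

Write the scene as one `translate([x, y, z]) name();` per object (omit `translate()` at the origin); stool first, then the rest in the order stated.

stool();
translate([0, 0, 438]) open_box();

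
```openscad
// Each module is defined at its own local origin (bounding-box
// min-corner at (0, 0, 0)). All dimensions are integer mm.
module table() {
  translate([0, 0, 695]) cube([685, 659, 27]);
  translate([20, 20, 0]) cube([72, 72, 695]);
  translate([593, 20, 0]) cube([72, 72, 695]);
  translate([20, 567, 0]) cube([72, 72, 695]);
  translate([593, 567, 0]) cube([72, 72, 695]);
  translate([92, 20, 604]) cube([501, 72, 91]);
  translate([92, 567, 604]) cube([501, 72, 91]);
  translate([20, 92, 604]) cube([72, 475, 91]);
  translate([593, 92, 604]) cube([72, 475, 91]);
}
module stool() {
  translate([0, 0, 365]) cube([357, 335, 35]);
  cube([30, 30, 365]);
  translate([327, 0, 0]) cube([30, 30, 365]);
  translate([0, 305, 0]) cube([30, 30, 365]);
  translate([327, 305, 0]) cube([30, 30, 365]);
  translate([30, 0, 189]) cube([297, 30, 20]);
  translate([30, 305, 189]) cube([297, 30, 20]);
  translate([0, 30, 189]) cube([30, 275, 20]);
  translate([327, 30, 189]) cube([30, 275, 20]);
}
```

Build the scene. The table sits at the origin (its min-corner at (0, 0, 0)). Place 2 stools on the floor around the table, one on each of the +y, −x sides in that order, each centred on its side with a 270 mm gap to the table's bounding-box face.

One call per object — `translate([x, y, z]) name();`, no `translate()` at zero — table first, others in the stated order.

table();
translate([164, 929, 0]) stool();
translate([-627, 162, 0]) stool();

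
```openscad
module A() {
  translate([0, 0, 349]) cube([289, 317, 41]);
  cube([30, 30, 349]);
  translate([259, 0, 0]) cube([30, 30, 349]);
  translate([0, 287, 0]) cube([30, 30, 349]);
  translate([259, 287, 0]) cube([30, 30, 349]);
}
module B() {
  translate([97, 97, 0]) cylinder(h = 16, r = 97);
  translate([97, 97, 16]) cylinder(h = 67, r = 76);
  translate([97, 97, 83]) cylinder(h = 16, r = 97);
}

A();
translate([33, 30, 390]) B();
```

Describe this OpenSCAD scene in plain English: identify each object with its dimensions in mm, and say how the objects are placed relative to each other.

A is a simple wooden stool: a rectangular seat 289 mm (x) by 317 mm (y), 41 mm thick, top face at z = 390 mm, on four square legs, each 30×30 mm in cross-section. The legs rest on z = 0, each flush with a corner of the seat.

B is a spool: two coaxial disc flanges of radius 97 mm and thickness 16 mm, joined by a core cylinder of radius 76 mm and height 67 mm. The lower flange rests on z = 0 and the three cylinders share a vertical axis.

The spool is on top of the stool.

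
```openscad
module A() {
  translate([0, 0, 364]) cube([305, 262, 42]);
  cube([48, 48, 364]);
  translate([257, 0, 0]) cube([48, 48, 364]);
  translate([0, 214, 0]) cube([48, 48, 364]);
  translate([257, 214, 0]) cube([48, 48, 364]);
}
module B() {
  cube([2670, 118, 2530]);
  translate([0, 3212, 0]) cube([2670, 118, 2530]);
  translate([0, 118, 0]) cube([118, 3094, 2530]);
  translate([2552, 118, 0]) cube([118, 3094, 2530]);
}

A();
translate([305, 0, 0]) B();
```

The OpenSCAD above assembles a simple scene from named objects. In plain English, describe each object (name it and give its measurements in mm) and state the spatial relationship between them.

A is a four-legged stool. The seat is a 305×262×42 mm slab whose top surface is at z = 406 mm; four square legs, each 48×48 mm in cross-section, run from the floor (z = 0) to the underside of the seat, each flush with a corner of the seat.

B is a box-shaped house frame (walls only): outside footprint 2670×3330 mm, wall height 2530 mm, wall thickness 118 mm. The two y-facing walls run the full x-width; the two x-facing walls fit between the inner faces of the y-facing walls.

The house frame is against the stool's +x side, with their −y faces flush.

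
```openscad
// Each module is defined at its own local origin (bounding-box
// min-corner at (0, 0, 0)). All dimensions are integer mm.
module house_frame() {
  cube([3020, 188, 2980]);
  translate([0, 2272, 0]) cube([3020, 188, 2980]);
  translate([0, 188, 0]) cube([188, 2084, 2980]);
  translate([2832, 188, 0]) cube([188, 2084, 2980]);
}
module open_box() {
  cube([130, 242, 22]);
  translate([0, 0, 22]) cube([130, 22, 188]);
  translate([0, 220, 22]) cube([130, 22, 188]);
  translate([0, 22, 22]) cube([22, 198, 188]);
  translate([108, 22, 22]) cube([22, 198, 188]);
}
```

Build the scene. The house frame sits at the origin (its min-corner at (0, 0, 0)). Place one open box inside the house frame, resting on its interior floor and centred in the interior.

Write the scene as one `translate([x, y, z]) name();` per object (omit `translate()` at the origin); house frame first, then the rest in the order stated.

house_frame();
translate([1445, 1109, 0]) open_box();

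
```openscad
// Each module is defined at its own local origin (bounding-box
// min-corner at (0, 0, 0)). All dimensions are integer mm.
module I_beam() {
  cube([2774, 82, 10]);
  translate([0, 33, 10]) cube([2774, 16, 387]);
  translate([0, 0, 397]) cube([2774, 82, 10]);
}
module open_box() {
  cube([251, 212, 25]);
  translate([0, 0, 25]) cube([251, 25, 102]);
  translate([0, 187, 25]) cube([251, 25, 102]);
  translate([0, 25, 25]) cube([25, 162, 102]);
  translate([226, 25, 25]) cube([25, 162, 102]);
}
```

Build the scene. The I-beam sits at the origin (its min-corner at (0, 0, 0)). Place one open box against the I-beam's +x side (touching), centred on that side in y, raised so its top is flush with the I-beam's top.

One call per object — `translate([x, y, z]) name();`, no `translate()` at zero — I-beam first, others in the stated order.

I_beam();
translate([2774, -65, 280]) open_box();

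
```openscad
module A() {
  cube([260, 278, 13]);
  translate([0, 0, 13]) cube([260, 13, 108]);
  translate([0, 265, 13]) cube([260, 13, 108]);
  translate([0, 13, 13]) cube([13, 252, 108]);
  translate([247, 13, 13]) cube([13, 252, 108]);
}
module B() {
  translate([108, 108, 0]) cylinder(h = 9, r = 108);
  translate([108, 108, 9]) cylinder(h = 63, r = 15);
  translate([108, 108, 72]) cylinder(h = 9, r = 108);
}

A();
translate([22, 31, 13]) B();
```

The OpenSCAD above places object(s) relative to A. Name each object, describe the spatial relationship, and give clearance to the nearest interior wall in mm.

Clearances: x = 9, y = 18; minimum 9 mm.

A is an open box. B is a spool. The spool sits inside the open box, centred. The clearance to the nearest interior wall is 9 mm.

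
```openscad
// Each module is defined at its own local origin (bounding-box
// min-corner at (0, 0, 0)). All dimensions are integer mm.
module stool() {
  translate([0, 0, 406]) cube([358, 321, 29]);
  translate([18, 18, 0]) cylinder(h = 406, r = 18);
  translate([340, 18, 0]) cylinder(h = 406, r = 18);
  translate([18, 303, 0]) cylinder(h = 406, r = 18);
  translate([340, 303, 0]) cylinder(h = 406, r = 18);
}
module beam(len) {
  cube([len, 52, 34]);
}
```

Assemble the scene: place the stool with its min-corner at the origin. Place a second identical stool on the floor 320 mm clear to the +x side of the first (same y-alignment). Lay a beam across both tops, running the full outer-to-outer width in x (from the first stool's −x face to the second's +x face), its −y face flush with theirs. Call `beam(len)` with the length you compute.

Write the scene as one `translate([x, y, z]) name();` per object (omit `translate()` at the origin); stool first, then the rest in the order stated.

stool();
translate([678, 0, 0]) stool();
translate([0, 0, 435]) beam(1036);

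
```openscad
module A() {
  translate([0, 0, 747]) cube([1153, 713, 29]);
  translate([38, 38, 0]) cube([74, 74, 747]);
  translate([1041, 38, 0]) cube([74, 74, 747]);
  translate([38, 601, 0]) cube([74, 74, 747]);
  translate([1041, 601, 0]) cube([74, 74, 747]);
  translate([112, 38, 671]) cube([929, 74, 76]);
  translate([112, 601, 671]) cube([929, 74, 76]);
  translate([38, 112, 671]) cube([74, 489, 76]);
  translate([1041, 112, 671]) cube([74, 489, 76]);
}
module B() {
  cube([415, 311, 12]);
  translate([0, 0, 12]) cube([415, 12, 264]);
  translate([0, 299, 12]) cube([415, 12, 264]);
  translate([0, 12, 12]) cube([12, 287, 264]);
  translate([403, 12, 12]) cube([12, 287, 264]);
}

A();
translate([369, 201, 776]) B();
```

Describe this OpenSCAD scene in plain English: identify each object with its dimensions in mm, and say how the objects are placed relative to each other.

A is a rectangular dining table. The top is 1153×713×29 mm with its upper surface at z = 776 mm. It stands on four 74×74 mm square legs, each inset 38 mm from the nearest pair of top edges, running from the floor to the underside of the top. Four apron rails, 74 mm thick and 76 mm tall, run between adjacent legs with their top edges flush with the underside of the top and their outer faces flush with the legs' outer faces.

B is an open storage box with external size 415×311×276 mm and wall thickness 12 mm (the base is also 12 mm thick). The base covers the whole footprint; the four walls stand on the base, with the y-facing walls full-width and the x-facing walls fitting between their inner faces.

The open box is on top of the table, centred.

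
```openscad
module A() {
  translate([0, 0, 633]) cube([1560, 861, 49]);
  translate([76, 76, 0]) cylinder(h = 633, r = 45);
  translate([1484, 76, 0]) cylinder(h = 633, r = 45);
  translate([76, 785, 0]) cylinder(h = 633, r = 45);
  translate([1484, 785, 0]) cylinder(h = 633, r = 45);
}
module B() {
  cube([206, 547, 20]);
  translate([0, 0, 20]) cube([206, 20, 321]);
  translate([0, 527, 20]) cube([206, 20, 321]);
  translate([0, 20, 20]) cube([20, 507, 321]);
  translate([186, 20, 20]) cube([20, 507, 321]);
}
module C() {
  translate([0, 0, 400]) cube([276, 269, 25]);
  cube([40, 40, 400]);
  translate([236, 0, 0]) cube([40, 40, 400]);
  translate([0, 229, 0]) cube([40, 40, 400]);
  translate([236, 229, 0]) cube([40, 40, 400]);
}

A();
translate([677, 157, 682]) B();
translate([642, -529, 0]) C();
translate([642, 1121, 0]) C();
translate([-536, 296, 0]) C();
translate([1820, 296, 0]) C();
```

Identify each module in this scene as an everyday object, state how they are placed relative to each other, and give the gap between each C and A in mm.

A is a table. B is an open box. C is a stool. The open box is on top of the table, centred. Four stools sit around the table at the −y, +y, −x, +x sides. The gap between each stool and the table is 260 mm.

Each stool's nearest face is 260 mm from the table's bounding box.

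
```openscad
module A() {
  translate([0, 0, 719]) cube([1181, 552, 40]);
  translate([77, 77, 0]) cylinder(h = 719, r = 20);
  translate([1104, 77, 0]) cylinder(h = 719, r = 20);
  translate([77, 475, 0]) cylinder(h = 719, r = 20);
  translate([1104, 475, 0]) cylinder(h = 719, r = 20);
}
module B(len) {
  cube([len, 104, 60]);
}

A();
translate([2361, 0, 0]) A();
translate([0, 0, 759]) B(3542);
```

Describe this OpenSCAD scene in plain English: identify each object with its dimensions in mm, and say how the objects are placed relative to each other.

A is a table with a 1181×552 mm rectangular top, 40 mm thick, top surface at z = 759 mm, supported by four round legs of 40 mm diameter, each leg's bounding box inset 57 mm from the nearest pair of top edges, running from the floor.

B is a rectangular beam 3542 mm long (x), 104 mm deep (y), 60 mm thick (z).

The beam spans the tops of two tables placed 1180 mm apart, resting at z = 759 mm.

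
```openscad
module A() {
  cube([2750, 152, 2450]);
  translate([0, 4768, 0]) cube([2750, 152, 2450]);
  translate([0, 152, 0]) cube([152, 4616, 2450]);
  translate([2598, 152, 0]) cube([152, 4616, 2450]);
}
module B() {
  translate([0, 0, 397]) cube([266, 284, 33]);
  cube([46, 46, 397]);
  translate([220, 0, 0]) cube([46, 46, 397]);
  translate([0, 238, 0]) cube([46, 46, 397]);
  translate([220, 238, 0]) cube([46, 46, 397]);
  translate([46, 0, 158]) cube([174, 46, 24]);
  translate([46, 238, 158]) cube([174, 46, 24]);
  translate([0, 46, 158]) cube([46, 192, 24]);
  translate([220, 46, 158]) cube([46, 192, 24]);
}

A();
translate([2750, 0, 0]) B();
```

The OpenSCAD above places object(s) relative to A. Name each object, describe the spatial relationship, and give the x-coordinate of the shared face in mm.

The house frame's +x face and the stool's −x face are both at x = 2750 mm.

A is a house frame. B is a stool. The stool is against the house frame's +x side, with their −y faces flush. The x-coordinate of the shared face is 2750 mm.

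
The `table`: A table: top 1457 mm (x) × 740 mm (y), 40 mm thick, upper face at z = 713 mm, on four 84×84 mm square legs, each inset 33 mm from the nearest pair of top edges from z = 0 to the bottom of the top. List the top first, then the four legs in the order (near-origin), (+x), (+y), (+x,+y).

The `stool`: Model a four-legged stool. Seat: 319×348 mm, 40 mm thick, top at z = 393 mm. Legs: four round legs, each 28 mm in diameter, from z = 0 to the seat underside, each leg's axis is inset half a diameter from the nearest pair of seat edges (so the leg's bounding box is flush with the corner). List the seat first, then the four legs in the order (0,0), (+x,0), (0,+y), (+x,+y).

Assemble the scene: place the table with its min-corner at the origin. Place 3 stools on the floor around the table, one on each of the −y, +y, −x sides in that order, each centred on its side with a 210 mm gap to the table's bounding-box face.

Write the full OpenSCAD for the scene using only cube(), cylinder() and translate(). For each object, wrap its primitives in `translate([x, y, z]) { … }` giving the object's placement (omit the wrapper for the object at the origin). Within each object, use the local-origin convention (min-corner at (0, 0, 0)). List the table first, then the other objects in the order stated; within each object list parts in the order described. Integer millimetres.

translate([0, 0, 673]) cube([1457, 740, 40]);
translate([33, 33, 0]) cube([84, 84, 673]);
translate([1340, 33, 0]) cube([84, 84, 673]);
translate([33, 623, 0]) cube([84, 84, 673]);
translate([1340, 623, 0]) cube([84, 84, 673]);
translate([569, -558, 0]) {
  translate([0, 0, 353]) cube([319, 348, 40]);
  translate([14, 14, 0]) cylinder(h = 353, r = 14);
  translate([305, 14, 0]) cylinder(h = 353, r = 14);
  translate([14, 334, 0]) cylinder(h = 353, r = 14);
  translate([305, 334, 0]) cylinder(h = 353, r = 14);
}
translate([569, 950, 0]) {
  translate([0, 0, 353]) cube([319, 348, 40]);
  translate([14, 14, 0]) cylinder(h = 353, r = 14);
  translate([305, 14, 0]) cylinder(h = 353, r = 14);
  translate([14, 334, 0]) cylinder(h = 353, r = 14);
  translate([305, 334, 0]) cylinder(h = 353, r = 14);
}
translate([-529, 196, 0]) {
  translate([0, 0, 353]) cube([319, 348, 40]);
  translate([14, 14, 0]) cylinder(h = 353, r = 14);
  translate([305, 14, 0]) cylinder(h = 353, r = 14);
  translate([14, 334, 0]) cylinder(h = 353, r = 14);
  translate([305, 334, 0]) cylinder(h = 353, r = 14);
}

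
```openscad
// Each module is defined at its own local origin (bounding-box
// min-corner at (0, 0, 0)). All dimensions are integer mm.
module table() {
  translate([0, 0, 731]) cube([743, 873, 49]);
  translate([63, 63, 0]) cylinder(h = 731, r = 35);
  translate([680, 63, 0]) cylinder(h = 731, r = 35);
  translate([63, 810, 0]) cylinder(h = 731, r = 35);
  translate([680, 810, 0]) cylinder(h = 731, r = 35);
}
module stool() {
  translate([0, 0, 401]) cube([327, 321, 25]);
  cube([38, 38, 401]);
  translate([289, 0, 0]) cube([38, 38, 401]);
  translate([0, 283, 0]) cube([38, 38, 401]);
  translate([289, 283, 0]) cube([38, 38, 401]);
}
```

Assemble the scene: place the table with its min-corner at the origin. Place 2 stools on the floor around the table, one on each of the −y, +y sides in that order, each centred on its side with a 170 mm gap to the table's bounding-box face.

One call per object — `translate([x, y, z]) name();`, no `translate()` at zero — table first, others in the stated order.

table();
translate([208, -491, 0]) stool();
translate([208, 1043, 0]) stool();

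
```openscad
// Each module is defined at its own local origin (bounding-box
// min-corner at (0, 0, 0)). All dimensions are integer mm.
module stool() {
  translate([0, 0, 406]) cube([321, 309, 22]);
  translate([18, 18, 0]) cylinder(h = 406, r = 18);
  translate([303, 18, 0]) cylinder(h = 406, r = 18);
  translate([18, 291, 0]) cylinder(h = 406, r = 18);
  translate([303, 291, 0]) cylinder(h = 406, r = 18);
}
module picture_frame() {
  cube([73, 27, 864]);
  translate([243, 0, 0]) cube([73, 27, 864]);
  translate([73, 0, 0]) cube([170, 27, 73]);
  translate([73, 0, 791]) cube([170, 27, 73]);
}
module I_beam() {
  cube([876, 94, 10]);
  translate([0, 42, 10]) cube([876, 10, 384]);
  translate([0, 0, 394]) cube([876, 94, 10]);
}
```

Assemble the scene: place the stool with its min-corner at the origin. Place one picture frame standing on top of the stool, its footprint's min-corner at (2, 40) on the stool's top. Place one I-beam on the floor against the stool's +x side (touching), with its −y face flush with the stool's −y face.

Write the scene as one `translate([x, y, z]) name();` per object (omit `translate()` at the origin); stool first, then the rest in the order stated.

stool();
translate([2, 40, 428]) picture_frame();
translate([321, 0, 0]) I_beam();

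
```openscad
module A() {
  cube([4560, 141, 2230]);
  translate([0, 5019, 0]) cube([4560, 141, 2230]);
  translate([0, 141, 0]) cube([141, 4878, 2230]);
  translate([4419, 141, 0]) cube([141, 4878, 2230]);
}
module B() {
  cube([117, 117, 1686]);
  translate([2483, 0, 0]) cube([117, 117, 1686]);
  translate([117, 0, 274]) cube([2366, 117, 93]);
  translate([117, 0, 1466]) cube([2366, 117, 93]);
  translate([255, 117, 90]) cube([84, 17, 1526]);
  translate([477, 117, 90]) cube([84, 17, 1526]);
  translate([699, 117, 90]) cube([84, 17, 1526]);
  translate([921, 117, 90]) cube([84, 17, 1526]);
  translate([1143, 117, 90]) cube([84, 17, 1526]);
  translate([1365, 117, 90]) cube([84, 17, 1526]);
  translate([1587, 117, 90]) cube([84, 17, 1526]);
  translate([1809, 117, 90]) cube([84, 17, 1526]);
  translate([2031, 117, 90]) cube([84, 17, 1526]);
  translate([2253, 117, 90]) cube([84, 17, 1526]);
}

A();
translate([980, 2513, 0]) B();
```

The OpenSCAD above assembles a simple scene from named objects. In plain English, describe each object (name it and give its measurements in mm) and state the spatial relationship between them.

A is a box-shaped house frame (walls only): outside footprint 4560×5160 mm, wall height 2230 mm, wall thickness 141 mm. The two y-facing walls run the full x-width; the two x-facing walls fit between the inner faces of the y-facing walls.

B is a fence section. Two 117×117 mm posts, 1686 mm tall, stand on the floor with a clear span of 2366 mm between their inner faces. Two horizontal rails of 117×93 mm section span the gap between the posts with their undersides at z = 274 mm and z = 1466 mm, flush with the posts' −y face. 10 pickets, each 84 mm wide, 17 mm thick and 1526 mm tall, are fixed to the +y face of the rails with their bottoms at z = 90 mm, evenly spaced across the span with equal gaps (rounded down to the nearest mm) at the −x end and between each pair — any rounding remainder accumulates at the +x end.

The fence section sits inside the house frame, centred.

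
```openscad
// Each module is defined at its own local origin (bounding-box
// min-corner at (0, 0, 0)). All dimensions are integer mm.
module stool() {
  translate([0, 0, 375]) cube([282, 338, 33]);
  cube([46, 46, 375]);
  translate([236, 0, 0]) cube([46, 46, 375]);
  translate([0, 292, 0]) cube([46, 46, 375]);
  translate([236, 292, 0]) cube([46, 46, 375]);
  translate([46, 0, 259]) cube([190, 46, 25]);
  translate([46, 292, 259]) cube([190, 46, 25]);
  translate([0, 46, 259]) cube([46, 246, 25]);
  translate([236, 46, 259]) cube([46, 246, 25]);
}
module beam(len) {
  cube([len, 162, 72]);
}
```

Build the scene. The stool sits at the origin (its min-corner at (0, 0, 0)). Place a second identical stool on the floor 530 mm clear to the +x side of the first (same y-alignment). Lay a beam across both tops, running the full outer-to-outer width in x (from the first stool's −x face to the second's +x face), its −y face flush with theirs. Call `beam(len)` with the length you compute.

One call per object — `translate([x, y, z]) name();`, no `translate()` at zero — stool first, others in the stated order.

stool();
translate([812, 0, 0]) stool();
translate([0, 0, 408]) beam(1094);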